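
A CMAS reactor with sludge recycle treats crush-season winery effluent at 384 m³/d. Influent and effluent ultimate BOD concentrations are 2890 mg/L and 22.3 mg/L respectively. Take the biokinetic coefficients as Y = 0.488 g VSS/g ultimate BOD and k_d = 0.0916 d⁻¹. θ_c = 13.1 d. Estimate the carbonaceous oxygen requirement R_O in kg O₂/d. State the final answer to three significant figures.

R_O ≈ 754 kg O₂/d

The observed yield is Y_obs = Y/(1 + k_d·θ_c) = 0.488 / (1 + 0.0916 × 13.1) = 0.488 / 2.200 = 0.2218 g VSS per g ultimate BOD removed.
ΔS = 2890 − 22.3 = 2868 mg/L, so the substrate removal rate is 384 × 2868/1000 = 1101 kg ultimate BOD/d.
Biomass synthesised: P_X = Y_obs × 1101 = 244.3 kg VSS/d.
Carbonaceous O₂ demand = substrate oxidised − cell-mass equivalent = 1101 − 1.42 × 244.3 = 754.3 kg O₂/d.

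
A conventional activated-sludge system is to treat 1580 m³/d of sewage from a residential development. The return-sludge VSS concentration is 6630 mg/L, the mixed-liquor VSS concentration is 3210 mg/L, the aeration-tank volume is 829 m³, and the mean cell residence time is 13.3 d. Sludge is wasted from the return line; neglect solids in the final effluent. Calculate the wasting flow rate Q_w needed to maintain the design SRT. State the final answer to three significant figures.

Q_w ≈ 30.2 m³/d

Wasting from the return line (neglecting effluent solids): Q_w = V·X / (θ_c·X_r) = 829.0 × 3210 / (13.3 × 6630) = 30.18 m³/d.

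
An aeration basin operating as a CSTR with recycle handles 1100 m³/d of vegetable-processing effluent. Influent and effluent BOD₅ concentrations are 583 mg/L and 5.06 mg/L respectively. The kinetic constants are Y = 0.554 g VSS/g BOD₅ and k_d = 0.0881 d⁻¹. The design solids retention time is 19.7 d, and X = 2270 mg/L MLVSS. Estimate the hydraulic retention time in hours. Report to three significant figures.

τ ≈ 24.4 h

From the SRT design equation V = Y Q (S₀−S) θ_c / [X (1 + k_d θ_c)] = 0.554 × 1100 × (583 − 5.06) × 19.7 / [2270 × (1 + 0.0881 × 19.7)] = 6.94×10^6 / 6210 = 1117 m³.
Hydraulic retention time τ = V/Q = 1117 / 1100 = 1.016 d = 24.38 h.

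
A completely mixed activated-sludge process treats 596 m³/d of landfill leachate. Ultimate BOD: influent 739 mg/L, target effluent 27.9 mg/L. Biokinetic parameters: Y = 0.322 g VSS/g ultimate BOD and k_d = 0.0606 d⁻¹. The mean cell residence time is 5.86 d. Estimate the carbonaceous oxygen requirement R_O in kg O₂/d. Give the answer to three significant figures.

R_O ≈ 281 kg O₂/d

Y_obs = Y / (1 + k_d θ_c) = 0.322 / (1 + 0.0606 × 5.86) = 0.322 / 1.355 = 0.2376.
Mass of ultimate BOD removed per day: Q(S₀ − S) = 596 × 711.1 g/m³ = 423.8 kg/d.
Net sludge production P_X = 0.2376 × 423.8 = 100.7 kg VSS/d.
R_O = Q·(S₀ − S) − 1.42·P_X = 423.8 − 1.42 × 100.7 = 280.8 kg O₂/d.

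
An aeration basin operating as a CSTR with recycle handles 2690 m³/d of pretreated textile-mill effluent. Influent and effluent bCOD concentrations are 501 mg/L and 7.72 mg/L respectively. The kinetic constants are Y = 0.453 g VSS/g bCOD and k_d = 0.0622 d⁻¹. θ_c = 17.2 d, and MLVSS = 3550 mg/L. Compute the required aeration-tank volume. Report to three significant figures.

Steady-state biomass mass balance: V·X·(1 + k_d·θ_c) = Y·Q·(S₀ − S)·θ_c, so V = 0.453 × 2690 × (501 − 7.72) × 17.2 / [3550 × (1 + 0.0622 × 17.2)] = 1.03×10^7 / 7348 = 1407 m³.

V ≈ 1410 m³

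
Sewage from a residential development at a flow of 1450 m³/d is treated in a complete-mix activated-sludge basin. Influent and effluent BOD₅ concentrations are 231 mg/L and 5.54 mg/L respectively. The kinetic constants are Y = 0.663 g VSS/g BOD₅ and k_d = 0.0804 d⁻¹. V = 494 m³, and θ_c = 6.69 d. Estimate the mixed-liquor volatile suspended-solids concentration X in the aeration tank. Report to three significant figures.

From V·X·(1 + k_d·θ_c) = Y·Q·(S₀ − S)·θ_c: X = 0.663 × 1450 × (231 − 5.54) × 6.69 / [494 × (1 + 0.0804 × 6.69)] = 1909 mg/L.

X ≈ 1910 mg/L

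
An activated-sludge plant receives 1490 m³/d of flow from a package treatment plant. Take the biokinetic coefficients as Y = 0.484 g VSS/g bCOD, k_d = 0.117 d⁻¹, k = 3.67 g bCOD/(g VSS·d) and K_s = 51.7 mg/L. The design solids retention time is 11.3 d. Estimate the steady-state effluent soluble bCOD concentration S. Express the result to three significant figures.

Effluent substrate depends only on kinetics and SRT: S = K_s(1 + k_d θ_c) / [θ_c(Yk − k_d) − 1] = 51.7 × (1 + 0.117 × 11.3) / [11.3 × (0.484 × 3.67 − 0.117) − 1] = 120.1 / 17.75 = 6.764 mg/L.

S ≈ 6.76 mg/L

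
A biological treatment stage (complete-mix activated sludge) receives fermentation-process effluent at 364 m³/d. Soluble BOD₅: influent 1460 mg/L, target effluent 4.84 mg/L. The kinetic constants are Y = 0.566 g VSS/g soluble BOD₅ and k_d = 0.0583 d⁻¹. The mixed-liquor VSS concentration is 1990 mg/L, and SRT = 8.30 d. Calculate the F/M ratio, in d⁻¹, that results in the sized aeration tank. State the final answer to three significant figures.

Steady-state biomass mass balance: V·X·(1 + k_d·θ_c) = Y·Q·(S₀ − S)·θ_c, so V = 0.566 × 364 × (1460 − 4.84) × 8.30 / [1990 × (1 + 0.0583 × 8.30)] = 2.49×10^6 / 2953 = 842.7 m³.
F/M = applied load / biomass = Q·S₀/(V·X) = 364 × 1460 / (842.7 × 1990) = 0.3169 d⁻¹.

F/M ≈ 0.317 d⁻¹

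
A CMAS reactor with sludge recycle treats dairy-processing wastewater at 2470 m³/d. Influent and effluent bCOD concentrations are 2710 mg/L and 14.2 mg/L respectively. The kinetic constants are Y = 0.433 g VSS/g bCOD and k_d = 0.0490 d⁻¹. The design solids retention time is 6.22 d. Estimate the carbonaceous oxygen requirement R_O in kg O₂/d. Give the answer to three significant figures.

R_O ≈ 3520 kg O₂/d

Correct the yield for decay: Y_obs = Y/(1 + k_d θ_c) = 0.433 / (1 + 0.0490 × 6.22) = 0.433 / 1.305 = 0.3319.
Substrate removed = Q·(S₀ − S) = 2470 m³/d × (2710 − 14.2) g/m³ = 6.66×10^6 g/d = 6659 kg/d.
Biomass synthesised: P_X = Y_obs × 6659 = 2210 kg VSS/d.
R_O = Q·ΔS − 1.42 P_X = 6659 − 3138 = 3521 kg O₂/d.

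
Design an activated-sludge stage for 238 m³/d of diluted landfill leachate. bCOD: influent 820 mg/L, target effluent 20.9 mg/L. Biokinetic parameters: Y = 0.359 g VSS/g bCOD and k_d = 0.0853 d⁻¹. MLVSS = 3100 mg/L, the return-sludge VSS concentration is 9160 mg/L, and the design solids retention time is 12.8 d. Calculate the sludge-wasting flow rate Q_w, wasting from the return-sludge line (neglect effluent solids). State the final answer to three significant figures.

Rearranging the biomass balance for a CMAS with decay, V = Y·Q·ΔS·θ_c / [X·(1+k_d θ_c)] = 0.359 × 238 × (820 − 20.9) × 12.8 / [3100 × (1 + 0.0853 × 12.8)] = 8.74×10^5 / 6485 = 134.8 m³.
Wasting from the return line (neglecting effluent solids): Q_w = V·X / (θ_c·X_r) = 134.8 × 3100 / (12.8 × 9160) = 3.563 m³/d.

Q_w ≈ 3.56 m³/d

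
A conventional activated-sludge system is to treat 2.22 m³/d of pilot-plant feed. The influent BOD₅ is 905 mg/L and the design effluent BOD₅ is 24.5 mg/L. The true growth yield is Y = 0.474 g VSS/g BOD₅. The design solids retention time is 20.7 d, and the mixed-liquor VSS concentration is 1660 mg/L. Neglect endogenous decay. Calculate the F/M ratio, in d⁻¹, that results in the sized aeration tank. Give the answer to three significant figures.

Biomass mass balance (decay neglected): V·X = Y·Q·(S₀ − S)·θ_c, so V = 0.474 × 2.22 × (905 − 24.5) × 20.7 / 1660 = 11.55 m³.
F/M = applied load / biomass = Q·S₀/(V·X) = 2.22 × 905 / (11.55 × 1660) = 0.1048 d⁻¹.

F/M ≈ 0.105 d⁻¹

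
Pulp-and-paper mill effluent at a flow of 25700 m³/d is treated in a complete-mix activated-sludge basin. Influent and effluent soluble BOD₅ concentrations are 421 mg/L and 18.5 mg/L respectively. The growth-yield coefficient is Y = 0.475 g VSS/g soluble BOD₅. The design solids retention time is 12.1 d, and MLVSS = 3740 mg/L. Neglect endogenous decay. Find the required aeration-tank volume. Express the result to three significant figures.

V ≈ 15900 m³

V·X = Y·Q·ΔS·θ_c gives V = 0.475 × 25700 × (421 − 18.5) × 12.1 / 3740 = 15897 m³.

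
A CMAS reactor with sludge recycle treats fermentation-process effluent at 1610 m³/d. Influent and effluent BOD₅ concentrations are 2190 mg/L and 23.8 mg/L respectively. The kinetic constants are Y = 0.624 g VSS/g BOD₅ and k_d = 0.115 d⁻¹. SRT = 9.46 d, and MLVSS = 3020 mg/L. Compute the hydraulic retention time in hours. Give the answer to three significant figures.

τ ≈ 48.7 h

Steady-state biomass mass balance: V·X·(1 + k_d·θ_c) = Y·Q·(S₀ − S)·θ_c, so V = 0.624 × 1610 × (2190 − 23.8) × 9.46 / [3020 × (1 + 0.115 × 9.46)] = 2.06×10^7 / 6305 = 3265 m³.
HRT = V/Q = 3265 m³ / 1610 m³·d⁻¹ = 2.028 d × 24 = 48.67 h.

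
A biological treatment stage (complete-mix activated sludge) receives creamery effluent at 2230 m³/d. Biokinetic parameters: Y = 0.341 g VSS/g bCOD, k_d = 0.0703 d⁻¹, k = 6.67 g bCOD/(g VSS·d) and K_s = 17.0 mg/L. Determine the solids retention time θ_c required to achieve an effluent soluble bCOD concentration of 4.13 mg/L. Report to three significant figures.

θ_c ≈ 2.67 d

From 1/θ_c = Y·k·S/(K_s + S) − k_d: Y·k·S/(K_s+S) = 0.341 × 6.67 × 4.13 / (17.0 + 4.13) = 0.4446 d⁻¹.
θ_c = 1/(μ − k_d) = 1/(0.4446 − 0.0703) = 1/0.3743 = 2.672 d.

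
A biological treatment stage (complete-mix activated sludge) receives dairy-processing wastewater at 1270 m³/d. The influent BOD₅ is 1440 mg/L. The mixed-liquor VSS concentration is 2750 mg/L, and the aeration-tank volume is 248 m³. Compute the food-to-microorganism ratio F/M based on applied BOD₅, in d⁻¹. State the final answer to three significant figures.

Food-to-microorganism ratio F/M = Q S₀ / (V X) = 1270 × 1440 / (248.0 × 2750) = 2.682 d⁻¹.

F/M ≈ 2.68 d⁻¹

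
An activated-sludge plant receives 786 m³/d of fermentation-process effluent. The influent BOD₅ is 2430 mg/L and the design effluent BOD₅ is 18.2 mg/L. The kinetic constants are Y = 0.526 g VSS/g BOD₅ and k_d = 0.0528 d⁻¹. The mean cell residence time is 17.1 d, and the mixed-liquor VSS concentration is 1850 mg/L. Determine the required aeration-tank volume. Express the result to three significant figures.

V ≈ 4840 m³

From the SRT design equation V = Y Q (S₀−S) θ_c / [X (1 + k_d θ_c)] = 0.526 × 786 × (2430 − 18.2) × 17.1 / [1850 × (1 + 0.0528 × 17.1)] = 1.71×10^7 / 3520 = 4844 m³.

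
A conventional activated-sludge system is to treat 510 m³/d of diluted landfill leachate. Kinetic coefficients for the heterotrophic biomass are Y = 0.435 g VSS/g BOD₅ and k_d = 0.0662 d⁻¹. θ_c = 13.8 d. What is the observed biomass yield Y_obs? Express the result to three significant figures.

Y_obs = Y / (1 + k_d θ_c) = 0.435 / (1 + 0.0662 × 13.8) = 0.435 / 1.914 = 0.2273.

Y_obs ≈ 0.227 g VSS/g BOD₅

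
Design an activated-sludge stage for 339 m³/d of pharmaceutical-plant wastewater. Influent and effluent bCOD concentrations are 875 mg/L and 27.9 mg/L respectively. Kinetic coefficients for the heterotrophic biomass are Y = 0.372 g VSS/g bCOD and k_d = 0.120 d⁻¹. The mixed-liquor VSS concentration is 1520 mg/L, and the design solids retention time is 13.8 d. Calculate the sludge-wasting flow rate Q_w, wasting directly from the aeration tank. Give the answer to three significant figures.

Steady-state biomass mass balance: V·X·(1 + k_d·θ_c) = Y·Q·(S₀ − S)·θ_c, so V = 0.372 × 339 × (875 − 27.9) × 13.8 / [1520 × (1 + 0.120 × 13.8)] = 1.47×10^6 / 4037 = 365.2 m³.
For wasting at MLVSS concentration, Q_w = V/θ_c = 365.2/13.8 = 26.46 m³/d.

Q_w ≈ 26.5 m³/d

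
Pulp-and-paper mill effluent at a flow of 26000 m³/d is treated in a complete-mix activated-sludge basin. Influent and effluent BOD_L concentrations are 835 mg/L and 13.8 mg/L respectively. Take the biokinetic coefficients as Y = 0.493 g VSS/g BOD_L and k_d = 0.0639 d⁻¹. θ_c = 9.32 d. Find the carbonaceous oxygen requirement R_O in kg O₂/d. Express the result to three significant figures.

Observed yield with endogenous decay: Y_obs = Y / (1 + k_d·θ_c) = 0.493 / (1 + 0.0639 × 9.32) = 0.493 / 1.596 = 0.3090 g VSS/g BOD_L.
Mass of BOD_L removed per day: Q(S₀ − S) = 26000 × 821.2 g/m³ = 21351 kg/d.
Biomass synthesised: P_X = Y_obs × 21351 = 6597 kg VSS/d.
Carbonaceous O₂ demand = substrate oxidised − cell-mass equivalent = 21351 − 1.42 × 6597 = 11983 kg O₂/d.

R_O ≈ 12000 kg O₂/d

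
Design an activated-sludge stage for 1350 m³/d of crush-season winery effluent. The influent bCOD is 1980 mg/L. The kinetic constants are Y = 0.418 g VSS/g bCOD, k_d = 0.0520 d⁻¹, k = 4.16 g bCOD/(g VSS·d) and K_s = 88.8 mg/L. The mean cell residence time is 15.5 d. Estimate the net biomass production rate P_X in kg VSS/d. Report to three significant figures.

P_X ≈ 617 kg VSS/d

From the Monod/SRT balance for a CMAS, S = K_s·(1+k_d θ_c)/[θ_c·(Y k − k_d) − 1] = 88.8 × (1 + 0.0520 × 15.5) / [15.5 × (0.418 × 4.16 − 0.0520) − 1] = 160.4 / 25.15 = 6.378 mg/L.
Observed yield with endogenous decay: Y_obs = Y / (1 + k_d·θ_c) = 0.418 / (1 + 0.0520 × 15.5) = 0.418 / 1.806 = 0.2315 g VSS/g bCOD.
Substrate removed = Q·(S₀ − S) = 1350 m³/d × (1980 − 6.38) g/m³ = 2.66×10^6 g/d = 2664 kg/d.
Net biomass production P_X = Y_obs × Q·(S₀ − S) = 0.2315 × 2664 = 616.7 kg VSS/d.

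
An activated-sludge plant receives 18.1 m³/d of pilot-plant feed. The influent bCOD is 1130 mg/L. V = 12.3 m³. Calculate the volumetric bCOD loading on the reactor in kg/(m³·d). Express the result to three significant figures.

L_v ≈ 1.66 kg bCOD/(m³·d)

Applied bCOD load per unit volume = Q·S₀/V = (18.1 × 1130/1000)/12.30 = 1.663 kg bCOD·m⁻³·d⁻¹.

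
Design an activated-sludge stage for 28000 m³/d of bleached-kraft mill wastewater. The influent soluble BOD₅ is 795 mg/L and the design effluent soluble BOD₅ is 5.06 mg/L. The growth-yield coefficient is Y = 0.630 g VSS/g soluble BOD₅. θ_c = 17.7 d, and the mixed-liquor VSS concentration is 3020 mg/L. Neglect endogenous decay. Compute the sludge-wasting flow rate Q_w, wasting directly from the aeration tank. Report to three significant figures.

V·X = Y·Q·ΔS·θ_c gives V = 0.630 × 28000 × (795 − 5.06) × 17.7 / 3020 = 81669 m³.
With mixed-liquor wasting, θ_c = V/Q_w, so Q_w = V/θ_c = 81669/17.7 = 4614 m³/d.

Q_w ≈ 4610 m³/d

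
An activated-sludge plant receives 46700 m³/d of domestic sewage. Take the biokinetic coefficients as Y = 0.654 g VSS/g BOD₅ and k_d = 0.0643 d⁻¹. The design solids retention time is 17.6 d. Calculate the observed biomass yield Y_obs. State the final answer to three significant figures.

Y_obs ≈ 0.307 g VSS/g BOD₅

Observed yield with endogenous decay: Y_obs = Y / (1 + k_d·θ_c) = 0.654 / (1 + 0.0643 × 17.6) = 0.654 / 2.132 = 0.3068 g VSS/g BOD₅.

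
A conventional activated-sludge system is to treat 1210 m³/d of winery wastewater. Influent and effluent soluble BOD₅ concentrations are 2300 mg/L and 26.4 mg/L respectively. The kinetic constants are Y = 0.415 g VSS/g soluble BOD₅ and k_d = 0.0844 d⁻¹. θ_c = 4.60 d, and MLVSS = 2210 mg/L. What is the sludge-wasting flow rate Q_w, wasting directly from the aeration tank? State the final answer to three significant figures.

Q_w ≈ 372 m³/d

Rearranging the biomass balance for a CMAS with decay, V = Y·Q·ΔS·θ_c / [X·(1+k_d θ_c)] = 0.415 × 1210 × (2300 − 26.4) × 4.60 / [2210 × (1 + 0.0844 × 4.60)] = 5.25×10^6 / 3068 = 1712 m³.
For wasting at MLVSS concentration, Q_w = V/θ_c = 1712/4.60 = 372.1 m³/d.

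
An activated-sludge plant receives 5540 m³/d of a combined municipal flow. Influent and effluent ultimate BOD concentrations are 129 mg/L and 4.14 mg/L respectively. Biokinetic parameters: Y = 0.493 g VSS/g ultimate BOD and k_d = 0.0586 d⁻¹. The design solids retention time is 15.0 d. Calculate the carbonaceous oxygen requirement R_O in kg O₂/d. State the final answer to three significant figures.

Y_obs = Y / (1 + k_d θ_c) = 0.493 / (1 + 0.0586 × 15.0) = 0.493 / 1.879 = 0.2624.
Substrate removed = Q·(S₀ − S) = 5540 m³/d × (129 − 4.14) g/m³ = 6.92×10^5 g/d = 691.7 kg/d.
Net sludge production P_X = 0.2624 × 691.7 = 181.5 kg VSS/d.
R_O = Q·(S₀ − S) − 1.42·P_X = 691.7 − 1.42 × 181.5 = 434.0 kg O₂/d.

R_O ≈ 434 kg O₂/d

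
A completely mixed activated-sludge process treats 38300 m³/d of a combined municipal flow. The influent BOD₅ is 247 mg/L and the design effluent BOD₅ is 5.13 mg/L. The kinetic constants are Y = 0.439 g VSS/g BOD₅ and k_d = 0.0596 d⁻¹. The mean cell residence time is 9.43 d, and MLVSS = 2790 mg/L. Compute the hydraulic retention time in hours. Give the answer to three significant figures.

Steady-state biomass mass balance: V·X·(1 + k_d·θ_c) = Y·Q·(S₀ − S)·θ_c, so V = 0.439 × 38300 × (247 − 5.13) × 9.43 / [2790 × (1 + 0.0596 × 9.43)] = 3.83×10^7 / 4358 = 8800 m³.
HRT = V/Q = 8800 m³ / 38300 m³·d⁻¹ = 0.2298 d × 24 = 5.514 h.

τ ≈ 5.51 h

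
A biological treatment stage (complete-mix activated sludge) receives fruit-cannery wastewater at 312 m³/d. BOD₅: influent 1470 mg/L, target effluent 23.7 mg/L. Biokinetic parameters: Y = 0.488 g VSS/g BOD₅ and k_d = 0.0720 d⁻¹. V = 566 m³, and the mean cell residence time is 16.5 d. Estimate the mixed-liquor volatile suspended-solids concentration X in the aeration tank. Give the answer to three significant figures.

X = Y·Q·ΔS·θ_c / [V·(1 + k_d θ_c)] = 0.488 × 312 × (1470 − 23.7) × 16.5 / [566 × (1 + 0.0720 × 16.5)] = 2934 mg/L.

X ≈ 2930 mg/L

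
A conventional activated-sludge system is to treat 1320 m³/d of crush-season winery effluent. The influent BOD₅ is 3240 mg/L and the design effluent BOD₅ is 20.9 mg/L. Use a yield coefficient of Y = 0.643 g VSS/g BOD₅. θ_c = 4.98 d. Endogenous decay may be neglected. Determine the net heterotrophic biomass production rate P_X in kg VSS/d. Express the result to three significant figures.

Since k_d ≈ 0, Y_obs = Y = 0.643 g VSS/g BOD₅.
Substrate removed = Q·(S₀ − S) = 1320 m³/d × (3240 − 20.9) g/m³ = 4.25×10^6 g/d = 4249 kg/d.
So the net sludge growth is P_X = 0.6430 × 4249 = 2732 kg VSS/d.

P_X ≈ 2730 kg VSS/d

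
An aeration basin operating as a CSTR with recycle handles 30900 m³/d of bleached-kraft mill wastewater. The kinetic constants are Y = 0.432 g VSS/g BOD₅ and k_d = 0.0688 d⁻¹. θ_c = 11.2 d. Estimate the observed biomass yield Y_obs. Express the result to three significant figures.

Y_obs ≈ 0.244 g VSS/g BOD₅

Observed yield with endogenous decay: Y_obs = Y / (1 + k_d·θ_c) = 0.432 / (1 + 0.0688 × 11.2) = 0.432 / 1.771 = 0.2440 g VSS/g BOD₅.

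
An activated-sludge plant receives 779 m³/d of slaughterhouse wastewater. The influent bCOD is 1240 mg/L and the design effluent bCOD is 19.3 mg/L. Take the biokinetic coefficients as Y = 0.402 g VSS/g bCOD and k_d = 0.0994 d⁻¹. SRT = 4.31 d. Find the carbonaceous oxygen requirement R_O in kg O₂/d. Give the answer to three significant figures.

R_O ≈ 571 kg O₂/d

The observed yield is Y_obs = Y/(1 + k_d·θ_c) = 0.402 / (1 + 0.0994 × 4.31) = 0.402 / 1.428 = 0.2814 g VSS per g bCOD removed.
Mass of bCOD removed per day: Q(S₀ − S) = 779 × 1221 g/m³ = 950.9 kg/d.
P_X = Y_obs·Q·(S₀ − S) = 0.2814 × 950.9 = 267.6 kg VSS/d.
R_O = Q·ΔS − 1.42 P_X = 950.9 − 380.0 = 570.9 kg O₂/d.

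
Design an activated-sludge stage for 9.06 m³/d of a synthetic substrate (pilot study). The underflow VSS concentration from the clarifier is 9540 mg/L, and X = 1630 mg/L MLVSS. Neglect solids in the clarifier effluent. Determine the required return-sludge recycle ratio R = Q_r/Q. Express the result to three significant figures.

R = Q_r/Q = X/(X_r − X) = 1630 / (9540 − 1630) = 0.2061.

R ≈ 0.206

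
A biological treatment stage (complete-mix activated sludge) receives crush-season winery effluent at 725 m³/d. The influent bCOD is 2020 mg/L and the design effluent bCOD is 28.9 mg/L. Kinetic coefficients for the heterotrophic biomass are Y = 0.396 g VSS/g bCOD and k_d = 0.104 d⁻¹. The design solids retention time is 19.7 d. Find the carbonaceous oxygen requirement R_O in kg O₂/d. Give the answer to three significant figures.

R_O ≈ 1180 kg O₂/d

The observed yield is Y_obs = Y/(1 + k_d·θ_c) = 0.396 / (1 + 0.104 × 19.7) = 0.396 / 3.049 = 0.1299 g VSS per g bCOD removed.
ΔS = 2020 − 28.9 = 1991 mg/L, so the substrate removal rate is 725 × 1991/1000 = 1444 kg bCOD/d.
P_X = Y_obs·Q·(S₀ − S) = 0.1299 × 1444 = 187.5 kg VSS/d.
Carbonaceous O₂ demand = substrate oxidised − cell-mass equivalent = 1444 − 1.42 × 187.5 = 1177 kg O₂/d.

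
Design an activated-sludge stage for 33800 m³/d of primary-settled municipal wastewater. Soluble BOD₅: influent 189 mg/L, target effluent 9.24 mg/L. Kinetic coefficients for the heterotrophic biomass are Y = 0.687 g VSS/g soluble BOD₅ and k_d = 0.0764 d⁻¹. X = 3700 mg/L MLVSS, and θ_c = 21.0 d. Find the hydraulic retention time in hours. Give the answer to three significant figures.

τ ≈ 6.46 h

Rearranging the biomass balance for a CMAS with decay, V = Y·Q·ΔS·θ_c / [X·(1+k_d θ_c)] = 0.687 × 33800 × (189 − 9.24) × 21.0 / [3700 × (1 + 0.0764 × 21.0)] = 8.77×10^7 / 9636 = 9097 m³.
τ = V/Q = 9097/33800 = 0.2691 d, or 6.459 h.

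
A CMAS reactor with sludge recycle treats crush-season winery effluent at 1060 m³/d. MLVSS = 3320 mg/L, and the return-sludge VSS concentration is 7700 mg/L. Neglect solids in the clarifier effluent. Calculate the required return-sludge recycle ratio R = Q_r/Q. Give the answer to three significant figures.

R ≈ 0.758

Solids balance on the clarifier gives (1+R)X = R·X_r, so R = X/(X_r − X) = 3320 / (7700 − 3320) = 0.7580.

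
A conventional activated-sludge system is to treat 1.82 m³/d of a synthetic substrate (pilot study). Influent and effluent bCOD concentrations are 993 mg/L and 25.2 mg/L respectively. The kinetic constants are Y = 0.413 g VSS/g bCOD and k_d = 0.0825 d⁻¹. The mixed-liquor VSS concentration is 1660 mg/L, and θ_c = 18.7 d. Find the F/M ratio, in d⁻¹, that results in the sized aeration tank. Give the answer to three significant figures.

F/M ≈ 0.338 d⁻¹

Rearranging the biomass balance for a CMAS with decay, V = Y·Q·ΔS·θ_c / [X·(1+k_d θ_c)] = 0.413 × 1.82 × (993 − 25.2) × 18.7 / [1660 × (1 + 0.0825 × 18.7)] = 1.36×10^4 / 4221 = 3.223 m³.
F/M = applied load / biomass = Q·S₀/(V·X) = 1.82 × 993 / (3.223 × 1660) = 0.3378 d⁻¹.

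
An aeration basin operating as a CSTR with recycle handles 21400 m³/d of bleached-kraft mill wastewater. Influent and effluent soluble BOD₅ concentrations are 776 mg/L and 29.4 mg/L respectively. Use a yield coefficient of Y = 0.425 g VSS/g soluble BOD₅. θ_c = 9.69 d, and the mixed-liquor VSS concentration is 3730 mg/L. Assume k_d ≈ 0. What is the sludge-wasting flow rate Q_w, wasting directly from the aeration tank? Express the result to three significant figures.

With k_d = 0 the design equation reduces to V = Y Q (S₀−S) θ_c / X = 0.425 × 21400 × (776 − 29.4) × 9.69 / 3730 = 17640 m³.
For wasting at MLVSS concentration, Q_w = V/θ_c = 17640/9.69 = 1820 m³/d.

Q_w ≈ 1820 m³/d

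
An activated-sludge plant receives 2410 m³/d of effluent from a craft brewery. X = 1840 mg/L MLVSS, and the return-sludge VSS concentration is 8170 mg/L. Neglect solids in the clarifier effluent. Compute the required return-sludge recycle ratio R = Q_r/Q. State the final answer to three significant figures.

R ≈ 0.291

Solids balance on the clarifier gives (1+R)X = R·X_r, so R = X/(X_r − X) = 1840 / (8170 − 1840) = 0.2907.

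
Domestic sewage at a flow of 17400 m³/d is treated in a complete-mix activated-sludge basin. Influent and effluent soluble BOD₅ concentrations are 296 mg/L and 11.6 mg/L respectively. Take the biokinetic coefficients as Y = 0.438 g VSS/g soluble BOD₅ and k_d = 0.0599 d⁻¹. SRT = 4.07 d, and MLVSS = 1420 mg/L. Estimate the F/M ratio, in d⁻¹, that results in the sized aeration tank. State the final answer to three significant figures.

F/M ≈ 0.726 d⁻¹

From the SRT design equation V = Y Q (S₀−S) θ_c / [X (1 + k_d θ_c)] = 0.438 × 17400 × (296 − 11.6) × 4.07 / [1420 × (1 + 0.0599 × 4.07)] = 8.82×10^6 / 1766 = 4995 m³.
F/M = applied load / biomass = Q·S₀/(V·X) = 17400 × 296 / (4995 × 1420) = 0.7262 d⁻¹.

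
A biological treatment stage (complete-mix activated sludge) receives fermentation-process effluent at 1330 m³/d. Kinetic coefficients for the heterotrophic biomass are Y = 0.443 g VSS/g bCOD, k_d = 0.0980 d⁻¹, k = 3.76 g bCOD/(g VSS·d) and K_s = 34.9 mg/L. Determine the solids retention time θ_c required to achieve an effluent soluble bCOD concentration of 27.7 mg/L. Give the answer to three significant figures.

θ_c ≈ 1.56 d

From 1/θ_c = Y·k·S/(K_s + S) − k_d: Y·k·S/(K_s+S) = 0.443 × 3.76 × 27.7 / (34.9 + 27.7) = 0.7371 d⁻¹.
θ_c = 1/(μ − k_d) = 1/(0.7371 − 0.0980) = 1/0.6391 = 1.565 d.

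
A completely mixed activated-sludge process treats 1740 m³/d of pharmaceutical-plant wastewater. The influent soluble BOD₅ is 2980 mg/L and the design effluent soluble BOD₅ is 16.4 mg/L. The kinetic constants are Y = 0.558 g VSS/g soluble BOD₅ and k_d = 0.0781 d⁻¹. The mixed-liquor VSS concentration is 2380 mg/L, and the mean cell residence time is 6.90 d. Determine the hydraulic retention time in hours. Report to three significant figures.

Steady-state biomass mass balance: V·X·(1 + k_d·θ_c) = Y·Q·(S₀ − S)·θ_c, so V = 0.558 × 1740 × (2980 − 16.4) × 6.90 / [2380 × (1 + 0.0781 × 6.90)] = 1.99×10^7 / 3663 = 5421 m³.
Hydraulic retention time τ = V/Q = 5421 / 1740 = 3.115 d = 74.77 h.

τ ≈ 74.8 h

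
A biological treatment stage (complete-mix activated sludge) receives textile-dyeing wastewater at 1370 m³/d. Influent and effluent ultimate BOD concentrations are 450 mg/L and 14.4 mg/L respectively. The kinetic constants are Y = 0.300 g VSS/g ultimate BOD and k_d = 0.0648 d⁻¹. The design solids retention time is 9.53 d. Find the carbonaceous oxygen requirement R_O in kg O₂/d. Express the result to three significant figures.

R_O ≈ 440 kg O₂/d

Observed yield with endogenous decay: Y_obs = Y / (1 + k_d·θ_c) = 0.300 / (1 + 0.0648 × 9.53) = 0.300 / 1.618 = 0.1855 g VSS/g ultimate BOD.
Q·(S₀ − S) = 1370 × (450 − 14.4) × 10⁻³ = 596.8 kg/d removed.
Net sludge production P_X = 0.1855 × 596.8 = 110.7 kg VSS/d.
Carbonaceous O₂ demand = substrate oxidised − cell-mass equivalent = 596.8 − 1.42 × 110.7 = 439.6 kg O₂/d.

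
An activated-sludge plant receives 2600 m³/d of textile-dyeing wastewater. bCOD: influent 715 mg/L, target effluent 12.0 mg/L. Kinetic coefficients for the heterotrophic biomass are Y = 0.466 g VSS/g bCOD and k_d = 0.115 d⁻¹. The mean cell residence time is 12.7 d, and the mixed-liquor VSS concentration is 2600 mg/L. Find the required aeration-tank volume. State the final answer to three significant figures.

Steady-state biomass mass balance: V·X·(1 + k_d·θ_c) = Y·Q·(S₀ − S)·θ_c, so V = 0.466 × 2600 × (715 − 12.0) × 12.7 / [2600 × (1 + 0.115 × 12.7)] = 1.08×10^7 / 6397 = 1691 m³.

V ≈ 1690 m³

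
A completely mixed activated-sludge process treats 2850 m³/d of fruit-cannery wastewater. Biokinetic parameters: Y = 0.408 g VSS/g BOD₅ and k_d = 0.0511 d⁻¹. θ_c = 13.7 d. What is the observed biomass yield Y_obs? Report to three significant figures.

Y_obs = Y / (1 + k_d θ_c) = 0.408 / (1 + 0.0511 × 13.7) = 0.408 / 1.700 = 0.2400.

Y_obs ≈ 0.240 g VSS/g BOD₅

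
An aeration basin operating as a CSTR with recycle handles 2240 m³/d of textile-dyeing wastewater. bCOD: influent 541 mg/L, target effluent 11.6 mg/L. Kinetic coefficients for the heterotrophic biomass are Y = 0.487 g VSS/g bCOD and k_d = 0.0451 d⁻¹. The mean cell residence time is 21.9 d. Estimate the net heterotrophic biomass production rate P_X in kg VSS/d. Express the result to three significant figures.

Observed yield with endogenous decay: Y_obs = Y / (1 + k_d·θ_c) = 0.487 / (1 + 0.0451 × 21.9) = 0.487 / 1.988 = 0.2450 g VSS/g bCOD.
Substrate removed = Q·(S₀ − S) = 2240 m³/d × (541 − 11.6) g/m³ = 1.19×10^6 g/d = 1186 kg/d.
P_X = Y_obs · Q(S₀ − S) = 0.2450 × 1186 = 290.5 kg VSS/d.

P_X ≈ 291 kg VSS/d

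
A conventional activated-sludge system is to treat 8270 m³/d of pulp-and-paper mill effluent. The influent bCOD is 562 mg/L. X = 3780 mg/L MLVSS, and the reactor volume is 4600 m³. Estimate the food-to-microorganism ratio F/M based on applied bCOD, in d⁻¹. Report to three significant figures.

F/M = Q·S₀ / (V·X) = 8270 × 562 / (4600 × 3780) = 0.2673 g bCOD·(g VSS·d)⁻¹.

F/M ≈ 0.267 d⁻¹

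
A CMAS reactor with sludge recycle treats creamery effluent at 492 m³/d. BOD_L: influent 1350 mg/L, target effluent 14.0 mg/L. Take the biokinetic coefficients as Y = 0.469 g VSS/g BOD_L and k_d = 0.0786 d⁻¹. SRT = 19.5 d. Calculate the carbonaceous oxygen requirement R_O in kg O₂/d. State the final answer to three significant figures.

Correct the yield for decay: Y_obs = Y/(1 + k_d θ_c) = 0.469 / (1 + 0.0786 × 19.5) = 0.469 / 2.533 = 0.1852.
Q·(S₀ − S) = 492 × (1350 − 14.0) × 10⁻³ = 657.3 kg/d removed.
Biomass synthesised: P_X = Y_obs × 657.3 = 121.7 kg VSS/d.
R_O = Q·ΔS − 1.42 P_X = 657.3 − 172.8 = 484.5 kg O₂/d.

R_O ≈ 484 kg O₂/d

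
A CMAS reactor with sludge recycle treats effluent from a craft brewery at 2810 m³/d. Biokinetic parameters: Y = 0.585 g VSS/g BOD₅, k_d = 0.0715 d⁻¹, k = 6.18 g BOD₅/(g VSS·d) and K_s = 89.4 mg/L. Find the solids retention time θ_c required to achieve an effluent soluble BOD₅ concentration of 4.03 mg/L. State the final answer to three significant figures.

From 1/θ_c = Y·k·S/(K_s + S) − k_d: Y·k·S/(K_s+S) = 0.585 × 6.18 × 4.03 / (89.4 + 4.03) = 0.1559 d⁻¹.
θ_c = 1/(μ − k_d) = 1/(0.1559 − 0.0715) = 1/0.08444 = 11.84 d.

θ_c ≈ 11.8 d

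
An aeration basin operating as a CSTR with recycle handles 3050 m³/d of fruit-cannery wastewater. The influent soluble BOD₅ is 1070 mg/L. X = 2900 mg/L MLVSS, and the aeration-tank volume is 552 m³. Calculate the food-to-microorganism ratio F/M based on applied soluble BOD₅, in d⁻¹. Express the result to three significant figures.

F/M = applied load / biomass = Q·S₀/(V·X) = 3050 × 1070 / (552.0 × 2900) = 2.039 d⁻¹.

F/M ≈ 2.04 d⁻¹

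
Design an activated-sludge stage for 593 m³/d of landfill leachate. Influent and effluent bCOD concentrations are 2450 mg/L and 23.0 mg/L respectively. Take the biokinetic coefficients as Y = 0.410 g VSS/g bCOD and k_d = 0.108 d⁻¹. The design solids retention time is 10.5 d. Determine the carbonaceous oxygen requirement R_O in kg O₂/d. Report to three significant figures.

Y_obs = Y / (1 + k_d θ_c) = 0.410 / (1 + 0.108 × 10.5) = 0.410 / 2.134 = 0.1921.
ΔS = 2450 − 23.0 = 2427 mg/L, so the substrate removal rate is 593 × 2427/1000 = 1439 kg bCOD/d.
Net sludge production P_X = 0.1921 × 1439 = 276.5 kg VSS/d.
R_O = Q·(S₀ − S) − 1.42·P_X = 1439 − 1.42 × 276.5 = 1047 kg O₂/d.

R_O ≈ 1050 kg O₂/d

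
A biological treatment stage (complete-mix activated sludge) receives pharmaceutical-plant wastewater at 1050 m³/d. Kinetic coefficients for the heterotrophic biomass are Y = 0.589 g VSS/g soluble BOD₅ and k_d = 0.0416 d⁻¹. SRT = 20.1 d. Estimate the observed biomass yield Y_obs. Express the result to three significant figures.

Y_obs ≈ 0.321 g VSS/g soluble BOD₅

Y_obs = Y / (1 + k_d θ_c) = 0.589 / (1 + 0.0416 × 20.1) = 0.589 / 1.836 = 0.3208.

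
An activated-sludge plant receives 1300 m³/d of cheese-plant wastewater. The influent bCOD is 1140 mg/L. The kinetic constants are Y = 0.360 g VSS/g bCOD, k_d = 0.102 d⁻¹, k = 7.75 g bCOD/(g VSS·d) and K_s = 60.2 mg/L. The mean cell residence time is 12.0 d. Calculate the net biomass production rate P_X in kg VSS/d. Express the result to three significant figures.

P_X ≈ 239 kg VSS/d

For a completely mixed reactor with recycle the Lawrence–McCarty relation gives S = K_s·(1 + k_d·θ_c) / [θ_c·(Y·k − k_d) − 1] = 60.2 × (1 + 0.102 × 12.0) / [12.0 × (0.360 × 7.75 − 0.102) − 1] = 133.9 / 31.26 = 4.283 mg/L.
Y_obs = Y / (1 + k_d θ_c) = 0.360 / (1 + 0.102 × 12.0) = 0.360 / 2.224 = 0.1619.
Substrate removed = Q·(S₀ − S) = 1300 m³/d × (1140 − 4.28) g/m³ = 1.48×10^6 g/d = 1476 kg/d.
Biomass produced: P_X = Y_obs·Q·ΔS = 0.1619 × 1476 ≈ 239.0 kg VSS/d.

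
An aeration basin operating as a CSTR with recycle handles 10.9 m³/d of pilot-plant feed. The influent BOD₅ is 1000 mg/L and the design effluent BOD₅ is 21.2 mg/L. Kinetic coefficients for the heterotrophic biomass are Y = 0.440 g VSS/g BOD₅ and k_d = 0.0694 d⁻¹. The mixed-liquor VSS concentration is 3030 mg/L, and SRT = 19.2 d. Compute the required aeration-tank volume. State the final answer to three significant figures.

V ≈ 12.8 m³

From the SRT design equation V = Y Q (S₀−S) θ_c / [X (1 + k_d θ_c)] = 0.440 × 10.9 × (1000 − 21.2) × 19.2 / [3030 × (1 + 0.0694 × 19.2)] = 9.01×10^4 / 7067 = 12.75 m³.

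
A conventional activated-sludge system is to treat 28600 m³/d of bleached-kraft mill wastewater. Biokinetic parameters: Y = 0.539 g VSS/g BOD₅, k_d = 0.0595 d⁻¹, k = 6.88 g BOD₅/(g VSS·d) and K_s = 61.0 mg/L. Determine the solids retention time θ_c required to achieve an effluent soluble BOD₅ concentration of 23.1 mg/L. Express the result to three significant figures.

θ_c ≈ 1.04 d

From 1/θ_c = Y·k·S/(K_s + S) − k_d: Y·k·S/(K_s+S) = 0.539 × 6.88 × 23.1 / (61.0 + 23.1) = 1.019 d⁻¹.
Then 1/θ_c = μ − k_d = 1.019 − 0.0595 = 0.9591 d⁻¹, giving θ_c = 1.043 d.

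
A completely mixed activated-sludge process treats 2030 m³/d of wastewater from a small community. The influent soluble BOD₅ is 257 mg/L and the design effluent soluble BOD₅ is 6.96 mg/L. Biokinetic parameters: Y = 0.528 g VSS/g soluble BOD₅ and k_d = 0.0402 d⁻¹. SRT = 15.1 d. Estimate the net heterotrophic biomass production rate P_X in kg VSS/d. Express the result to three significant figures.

P_X ≈ 167 kg VSS/d

Observed yield with endogenous decay: Y_obs = Y / (1 + k_d·θ_c) = 0.528 / (1 + 0.0402 × 15.1) = 0.528 / 1.607 = 0.3286 g VSS/g soluble BOD₅.
Q·(S₀ − S) = 2030 × (257 − 6.96) × 10⁻³ = 507.6 kg/d removed.
So the net sludge growth is P_X = 0.3286 × 507.6 = 166.8 kg VSS/d.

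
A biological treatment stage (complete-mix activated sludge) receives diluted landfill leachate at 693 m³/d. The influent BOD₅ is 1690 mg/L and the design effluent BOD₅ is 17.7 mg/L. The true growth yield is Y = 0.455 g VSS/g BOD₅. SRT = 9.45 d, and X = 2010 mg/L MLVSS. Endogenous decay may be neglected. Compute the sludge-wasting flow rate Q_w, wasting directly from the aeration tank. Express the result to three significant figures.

Q_w ≈ 262 m³/d

Biomass mass balance (decay neglected): V·X = Y·Q·(S₀ − S)·θ_c, so V = 0.455 × 693 × (1690 − 17.7) × 9.45 / 2010 = 2479 m³.
Wasting from the aeration tank: Q_w = V / θ_c = 2479 / 9.45 = 262.3 m³/d.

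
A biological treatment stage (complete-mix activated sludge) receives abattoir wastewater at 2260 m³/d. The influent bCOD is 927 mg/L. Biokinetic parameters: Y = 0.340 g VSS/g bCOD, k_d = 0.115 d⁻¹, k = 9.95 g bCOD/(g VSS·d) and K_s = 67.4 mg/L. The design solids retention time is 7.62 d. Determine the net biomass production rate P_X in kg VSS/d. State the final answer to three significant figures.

From the Monod/SRT balance for a CMAS, S = K_s·(1+k_d θ_c)/[θ_c·(Y k − k_d) − 1] = 67.4 × (1 + 0.115 × 7.62) / [7.62 × (0.340 × 9.95 − 0.115) − 1] = 126.5 / 23.90 = 5.291 mg/L.
Y_obs = Y / (1 + k_d θ_c) = 0.340 / (1 + 0.115 × 7.62) = 0.340 / 1.876 = 0.1812.
Substrate removed = Q·(S₀ − S) = 2260 m³/d × (927 − 5.29) g/m³ = 2.08×10^6 g/d = 2083 kg/d.
Biomass produced: P_X = Y_obs·Q·ΔS = 0.1812 × 2083 ≈ 377.5 kg VSS/d.

P_X ≈ 377 kg VSS/d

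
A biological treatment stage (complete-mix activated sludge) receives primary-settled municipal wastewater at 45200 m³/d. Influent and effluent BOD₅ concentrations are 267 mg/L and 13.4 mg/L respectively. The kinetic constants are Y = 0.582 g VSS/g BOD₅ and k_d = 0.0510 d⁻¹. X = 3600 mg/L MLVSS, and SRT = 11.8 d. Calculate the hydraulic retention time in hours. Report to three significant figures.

τ ≈ 7.25 h

From the SRT design equation V = Y Q (S₀−S) θ_c / [X (1 + k_d θ_c)] = 0.582 × 45200 × (267 − 13.4) × 11.8 / [3600 × (1 + 0.0510 × 11.8)] = 7.87×10^7 / 5766 = 13652 m³.
HRT = V/Q = 13652 m³ / 45200 m³·d⁻¹ = 0.3020 d × 24 = 7.249 h.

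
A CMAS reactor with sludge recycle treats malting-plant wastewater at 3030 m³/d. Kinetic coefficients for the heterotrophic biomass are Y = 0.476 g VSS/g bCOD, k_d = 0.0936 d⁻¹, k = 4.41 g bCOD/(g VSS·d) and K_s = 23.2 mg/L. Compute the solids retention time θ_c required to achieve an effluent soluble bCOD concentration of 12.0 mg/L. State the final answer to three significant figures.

Specific growth rate at S = 12.0 mg/L: μ = YkS/(K_s+S) = 0.476·4.41·12.0/(23.2+12.0) = 0.7156 d⁻¹.
θ_c = 1/(μ − k_d) = 1/(0.7156 − 0.0936) = 1/0.6220 = 1.608 d.

θ_c ≈ 1.61 d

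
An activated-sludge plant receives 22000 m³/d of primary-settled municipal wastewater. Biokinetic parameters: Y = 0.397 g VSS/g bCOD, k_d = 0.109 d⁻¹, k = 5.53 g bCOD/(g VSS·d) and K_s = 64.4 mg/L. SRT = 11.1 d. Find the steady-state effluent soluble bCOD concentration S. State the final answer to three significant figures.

From the Monod/SRT balance for a CMAS, S = K_s·(1+k_d θ_c)/[θ_c·(Y k − k_d) − 1] = 64.4 × (1 + 0.109 × 11.1) / [11.1 × (0.397 × 5.53 − 0.109) − 1] = 142.3 / 22.16 = 6.423 mg/L.

S ≈ 6.42 mg/L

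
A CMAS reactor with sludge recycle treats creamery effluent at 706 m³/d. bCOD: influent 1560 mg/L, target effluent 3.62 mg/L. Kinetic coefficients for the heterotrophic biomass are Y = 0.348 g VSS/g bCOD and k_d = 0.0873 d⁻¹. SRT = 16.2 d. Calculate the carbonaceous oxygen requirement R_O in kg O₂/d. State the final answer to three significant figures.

R_O ≈ 874 kg O₂/d

The observed yield is Y_obs = Y/(1 + k_d·θ_c) = 0.348 / (1 + 0.0873 × 16.2) = 0.348 / 2.414 = 0.1441 g VSS per g bCOD removed.
Substrate removed = Q·(S₀ − S) = 706 m³/d × (1560 − 3.62) g/m³ = 1.1×10^6 g/d = 1099 kg/d.
Net sludge production P_X = 0.1441 × 1099 = 158.4 kg VSS/d.
R_O = Q·(S₀ − S) − 1.42·P_X = 1099 − 1.42 × 158.4 = 873.9 kg O₂/d.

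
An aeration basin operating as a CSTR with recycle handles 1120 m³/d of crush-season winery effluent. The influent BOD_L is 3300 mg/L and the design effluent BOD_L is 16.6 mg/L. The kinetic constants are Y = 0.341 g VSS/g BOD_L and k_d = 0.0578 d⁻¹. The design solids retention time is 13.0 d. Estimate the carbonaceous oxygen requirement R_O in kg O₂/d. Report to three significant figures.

R_O ≈ 2660 kg O₂/d

Correct the yield for decay: Y_obs = Y/(1 + k_d θ_c) = 0.341 / (1 + 0.0578 × 13.0) = 0.341 / 1.751 = 0.1947.
Q·(S₀ − S) = 1120 × (3300 − 16.6) × 10⁻³ = 3677 kg/d removed.
P_X = Y_obs·Q·(S₀ − S) = 0.1947 × 3677 = 716.0 kg VSS/d.
Carbonaceous O₂ demand = substrate oxidised − cell-mass equivalent = 3677 − 1.42 × 716.0 = 2661 kg O₂/d.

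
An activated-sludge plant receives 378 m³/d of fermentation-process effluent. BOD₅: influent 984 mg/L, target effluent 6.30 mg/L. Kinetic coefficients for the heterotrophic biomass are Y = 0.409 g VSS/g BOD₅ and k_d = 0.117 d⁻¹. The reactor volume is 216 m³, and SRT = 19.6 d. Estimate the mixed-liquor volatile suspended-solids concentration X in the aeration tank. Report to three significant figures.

X ≈ 4160 mg/L

From V·X·(1 + k_d·θ_c) = Y·Q·(S₀ − S)·θ_c: X = 0.409 × 378 × (984 − 6.30) × 19.6 / [216 × (1 + 0.117 × 19.6)] = 4165 mg/L.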